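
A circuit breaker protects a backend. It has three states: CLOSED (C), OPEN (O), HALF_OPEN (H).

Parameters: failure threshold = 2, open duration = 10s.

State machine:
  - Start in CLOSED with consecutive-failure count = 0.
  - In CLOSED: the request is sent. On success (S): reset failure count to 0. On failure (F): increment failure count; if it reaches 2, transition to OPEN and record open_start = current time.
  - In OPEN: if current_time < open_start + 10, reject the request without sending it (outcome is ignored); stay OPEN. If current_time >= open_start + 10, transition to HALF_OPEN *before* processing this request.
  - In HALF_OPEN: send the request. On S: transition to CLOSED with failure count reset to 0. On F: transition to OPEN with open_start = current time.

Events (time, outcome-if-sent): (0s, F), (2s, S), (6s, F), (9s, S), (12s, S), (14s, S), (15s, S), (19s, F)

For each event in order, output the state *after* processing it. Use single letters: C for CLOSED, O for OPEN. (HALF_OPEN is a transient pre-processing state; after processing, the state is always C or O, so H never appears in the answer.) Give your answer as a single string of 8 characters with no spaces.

State after each event:
  event#1 t=0s outcome=F: state=CLOSED
  event#2 t=2s outcome=S: state=CLOSED
  event#3 t=6s outcome=F: state=CLOSED
  event#4 t=9s outcome=S: state=CLOSED
  event#5 t=12s outcome=S: state=CLOSED
  event#6 t=14s outcome=S: state=CLOSED
  event#7 t=15s outcome=S: state=CLOSED
  event#8 t=19s outcome=F: state=CLOSED

Answer: CCCCCCCC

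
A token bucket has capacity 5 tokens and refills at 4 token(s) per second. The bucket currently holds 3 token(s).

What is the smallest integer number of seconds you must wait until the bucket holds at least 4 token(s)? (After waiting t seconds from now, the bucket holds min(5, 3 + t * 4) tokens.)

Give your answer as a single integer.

Need 3 + t * 4 >= 4, so t >= 1/4.
Smallest integer t = ceil(1/4) = 1.

Answer: 1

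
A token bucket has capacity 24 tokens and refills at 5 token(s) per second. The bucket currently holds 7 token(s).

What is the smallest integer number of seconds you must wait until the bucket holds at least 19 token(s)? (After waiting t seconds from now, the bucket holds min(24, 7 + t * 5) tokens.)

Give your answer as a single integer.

Answer: 3

Derivation:
Need 7 + t * 5 >= 19, so t >= 12/5.
Smallest integer t = ceil(12/5) = 3.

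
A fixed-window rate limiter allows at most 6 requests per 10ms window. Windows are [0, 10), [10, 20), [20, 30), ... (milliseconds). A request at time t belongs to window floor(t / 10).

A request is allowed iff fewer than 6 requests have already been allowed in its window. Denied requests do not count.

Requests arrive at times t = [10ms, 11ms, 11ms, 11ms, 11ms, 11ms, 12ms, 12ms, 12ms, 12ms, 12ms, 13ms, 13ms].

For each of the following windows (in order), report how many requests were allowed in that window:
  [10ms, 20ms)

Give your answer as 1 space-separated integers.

Processing requests:
  req#1 t=10ms (window 1): ALLOW
  req#2 t=11ms (window 1): ALLOW
  req#3 t=11ms (window 1): ALLOW
  req#4 t=11ms (window 1): ALLOW
  req#5 t=11ms (window 1): ALLOW
  req#6 t=11ms (window 1): ALLOW
  req#7 t=12ms (window 1): DENY
  req#8 t=12ms (window 1): DENY
  req#9 t=12ms (window 1): DENY
  req#10 t=12ms (window 1): DENY
  req#11 t=12ms (window 1): DENY
  req#12 t=13ms (window 1): DENY
  req#13 t=13ms (window 1): DENY

Allowed counts by window: 6

Answer: 6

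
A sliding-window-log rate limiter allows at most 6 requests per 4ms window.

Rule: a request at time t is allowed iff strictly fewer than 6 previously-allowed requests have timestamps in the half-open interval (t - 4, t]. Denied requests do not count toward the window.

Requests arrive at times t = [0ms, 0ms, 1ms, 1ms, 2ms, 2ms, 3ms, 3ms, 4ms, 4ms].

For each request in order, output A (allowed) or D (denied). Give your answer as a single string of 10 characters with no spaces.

Tracking allowed requests in the window:
  req#1 t=0ms: ALLOW
  req#2 t=0ms: ALLOW
  req#3 t=1ms: ALLOW
  req#4 t=1ms: ALLOW
  req#5 t=2ms: ALLOW
  req#6 t=2ms: ALLOW
  req#7 t=3ms: DENY
  req#8 t=3ms: DENY
  req#9 t=4ms: ALLOW
  req#10 t=4ms: ALLOW

Answer: AAAAAADDAA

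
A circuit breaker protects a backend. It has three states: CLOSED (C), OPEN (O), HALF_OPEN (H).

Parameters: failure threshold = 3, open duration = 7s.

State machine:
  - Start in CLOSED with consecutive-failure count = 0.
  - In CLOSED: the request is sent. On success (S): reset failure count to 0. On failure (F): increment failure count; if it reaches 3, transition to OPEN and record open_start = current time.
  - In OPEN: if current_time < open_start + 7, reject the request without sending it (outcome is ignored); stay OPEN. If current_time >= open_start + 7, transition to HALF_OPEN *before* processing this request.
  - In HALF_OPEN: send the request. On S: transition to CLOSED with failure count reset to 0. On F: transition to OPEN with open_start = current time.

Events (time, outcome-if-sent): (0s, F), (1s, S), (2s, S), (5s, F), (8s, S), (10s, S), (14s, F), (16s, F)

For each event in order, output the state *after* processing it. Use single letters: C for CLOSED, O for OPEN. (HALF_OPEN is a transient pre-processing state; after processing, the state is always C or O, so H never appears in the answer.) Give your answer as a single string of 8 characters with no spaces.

Answer: CCCCCCCC

Derivation:
State after each event:
  event#1 t=0s outcome=F: state=CLOSED
  event#2 t=1s outcome=S: state=CLOSED
  event#3 t=2s outcome=S: state=CLOSED
  event#4 t=5s outcome=F: state=CLOSED
  event#5 t=8s outcome=S: state=CLOSED
  event#6 t=10s outcome=S: state=CLOSED
  event#7 t=14s outcome=F: state=CLOSED
  event#8 t=16s outcome=F: state=CLOSED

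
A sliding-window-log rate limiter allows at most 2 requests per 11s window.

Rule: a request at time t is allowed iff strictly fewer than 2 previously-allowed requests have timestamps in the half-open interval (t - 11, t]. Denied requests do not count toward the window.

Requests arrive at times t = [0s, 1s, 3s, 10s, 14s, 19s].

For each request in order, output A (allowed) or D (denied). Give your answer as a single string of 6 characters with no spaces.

Tracking allowed requests in the window:
  req#1 t=0s: ALLOW
  req#2 t=1s: ALLOW
  req#3 t=3s: DENY
  req#4 t=10s: DENY
  req#5 t=14s: ALLOW
  req#6 t=19s: ALLOW

Answer: AADDAA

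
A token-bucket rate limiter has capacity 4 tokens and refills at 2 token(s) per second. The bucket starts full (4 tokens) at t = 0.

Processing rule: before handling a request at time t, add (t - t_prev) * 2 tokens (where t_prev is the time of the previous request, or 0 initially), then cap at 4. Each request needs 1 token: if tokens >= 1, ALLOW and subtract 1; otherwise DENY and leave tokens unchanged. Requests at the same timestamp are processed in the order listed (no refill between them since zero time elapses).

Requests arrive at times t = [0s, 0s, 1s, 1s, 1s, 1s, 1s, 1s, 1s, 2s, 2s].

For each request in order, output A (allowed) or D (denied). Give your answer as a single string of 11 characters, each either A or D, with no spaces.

Answer: AAAAAADDDAA

Derivation:
Simulating step by step:
  req#1 t=0s: ALLOW
  req#2 t=0s: ALLOW
  req#3 t=1s: ALLOW
  req#4 t=1s: ALLOW
  req#5 t=1s: ALLOW
  req#6 t=1s: ALLOW
  req#7 t=1s: DENY
  req#8 t=1s: DENY
  req#9 t=1s: DENY
  req#10 t=2s: ALLOW
  req#11 t=2s: ALLOW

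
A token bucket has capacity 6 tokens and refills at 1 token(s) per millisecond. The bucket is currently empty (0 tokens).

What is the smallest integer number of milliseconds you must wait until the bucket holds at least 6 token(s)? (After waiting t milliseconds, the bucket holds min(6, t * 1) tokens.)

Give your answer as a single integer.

Answer: 6

Derivation:
Need t * 1 >= 6, so t >= 6/1.
Smallest integer t = ceil(6/1) = 6.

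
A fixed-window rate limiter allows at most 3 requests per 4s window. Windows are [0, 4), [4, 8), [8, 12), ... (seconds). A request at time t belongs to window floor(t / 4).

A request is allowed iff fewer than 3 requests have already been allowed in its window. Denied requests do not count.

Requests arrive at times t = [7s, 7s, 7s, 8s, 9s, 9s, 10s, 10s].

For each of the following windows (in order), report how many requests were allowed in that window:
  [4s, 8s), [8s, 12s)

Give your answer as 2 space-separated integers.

Answer: 3 3

Derivation:
Processing requests:
  req#1 t=7s (window 1): ALLOW
  req#2 t=7s (window 1): ALLOW
  req#3 t=7s (window 1): ALLOW
  req#4 t=8s (window 2): ALLOW
  req#5 t=9s (window 2): ALLOW
  req#6 t=9s (window 2): ALLOW
  req#7 t=10s (window 2): DENY
  req#8 t=10s (window 2): DENY

Allowed counts by window: 3 3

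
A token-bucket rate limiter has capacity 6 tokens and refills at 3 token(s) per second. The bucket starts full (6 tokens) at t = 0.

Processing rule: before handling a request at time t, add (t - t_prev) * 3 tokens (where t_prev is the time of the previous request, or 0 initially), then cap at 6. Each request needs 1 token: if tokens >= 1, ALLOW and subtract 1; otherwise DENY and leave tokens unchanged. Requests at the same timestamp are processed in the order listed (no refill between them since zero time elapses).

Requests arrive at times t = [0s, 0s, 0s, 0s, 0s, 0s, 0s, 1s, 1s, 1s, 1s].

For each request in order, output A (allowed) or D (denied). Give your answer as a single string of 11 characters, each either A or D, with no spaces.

Simulating step by step:
  req#1 t=0s: ALLOW
  req#2 t=0s: ALLOW
  req#3 t=0s: ALLOW
  req#4 t=0s: ALLOW
  req#5 t=0s: ALLOW
  req#6 t=0s: ALLOW
  req#7 t=0s: DENY
  req#8 t=1s: ALLOW
  req#9 t=1s: ALLOW
  req#10 t=1s: ALLOW
  req#11 t=1s: DENY

Answer: AAAAAADAAAD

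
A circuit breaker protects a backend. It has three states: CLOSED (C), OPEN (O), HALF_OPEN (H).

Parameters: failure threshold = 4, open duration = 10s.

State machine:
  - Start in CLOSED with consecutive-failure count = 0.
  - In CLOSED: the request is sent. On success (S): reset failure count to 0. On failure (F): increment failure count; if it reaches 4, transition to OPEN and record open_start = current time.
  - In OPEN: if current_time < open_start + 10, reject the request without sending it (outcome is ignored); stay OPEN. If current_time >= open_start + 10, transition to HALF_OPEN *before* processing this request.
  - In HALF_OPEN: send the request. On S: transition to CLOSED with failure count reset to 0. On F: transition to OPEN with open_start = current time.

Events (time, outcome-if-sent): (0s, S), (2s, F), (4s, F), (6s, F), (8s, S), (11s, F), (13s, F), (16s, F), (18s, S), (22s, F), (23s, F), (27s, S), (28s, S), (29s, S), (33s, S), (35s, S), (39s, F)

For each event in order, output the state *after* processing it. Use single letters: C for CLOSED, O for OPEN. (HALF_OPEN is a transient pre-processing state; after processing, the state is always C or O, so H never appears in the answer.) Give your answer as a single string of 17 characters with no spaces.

State after each event:
  event#1 t=0s outcome=S: state=CLOSED
  event#2 t=2s outcome=F: state=CLOSED
  event#3 t=4s outcome=F: state=CLOSED
  event#4 t=6s outcome=F: state=CLOSED
  event#5 t=8s outcome=S: state=CLOSED
  event#6 t=11s outcome=F: state=CLOSED
  event#7 t=13s outcome=F: state=CLOSED
  event#8 t=16s outcome=F: state=CLOSED
  event#9 t=18s outcome=S: state=CLOSED
  event#10 t=22s outcome=F: state=CLOSED
  event#11 t=23s outcome=F: state=CLOSED
  event#12 t=27s outcome=S: state=CLOSED
  event#13 t=28s outcome=S: state=CLOSED
  event#14 t=29s outcome=S: state=CLOSED
  event#15 t=33s outcome=S: state=CLOSED
  event#16 t=35s outcome=S: state=CLOSED
  event#17 t=39s outcome=F: state=CLOSED

Answer: CCCCCCCCCCCCCCCCC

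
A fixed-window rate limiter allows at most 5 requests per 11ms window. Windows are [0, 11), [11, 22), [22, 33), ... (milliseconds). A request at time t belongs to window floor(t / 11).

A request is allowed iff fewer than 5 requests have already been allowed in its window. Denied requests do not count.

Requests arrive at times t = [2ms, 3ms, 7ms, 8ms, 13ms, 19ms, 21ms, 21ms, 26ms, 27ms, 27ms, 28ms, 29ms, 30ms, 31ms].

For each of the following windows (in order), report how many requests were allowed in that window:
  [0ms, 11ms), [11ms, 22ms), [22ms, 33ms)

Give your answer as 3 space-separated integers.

Processing requests:
  req#1 t=2ms (window 0): ALLOW
  req#2 t=3ms (window 0): ALLOW
  req#3 t=7ms (window 0): ALLOW
  req#4 t=8ms (window 0): ALLOW
  req#5 t=13ms (window 1): ALLOW
  req#6 t=19ms (window 1): ALLOW
  req#7 t=21ms (window 1): ALLOW
  req#8 t=21ms (window 1): ALLOW
  req#9 t=26ms (window 2): ALLOW
  req#10 t=27ms (window 2): ALLOW
  req#11 t=27ms (window 2): ALLOW
  req#12 t=28ms (window 2): ALLOW
  req#13 t=29ms (window 2): ALLOW
  req#14 t=30ms (window 2): DENY
  req#15 t=31ms (window 2): DENY

Allowed counts by window: 4 4 5

Answer: 4 4 5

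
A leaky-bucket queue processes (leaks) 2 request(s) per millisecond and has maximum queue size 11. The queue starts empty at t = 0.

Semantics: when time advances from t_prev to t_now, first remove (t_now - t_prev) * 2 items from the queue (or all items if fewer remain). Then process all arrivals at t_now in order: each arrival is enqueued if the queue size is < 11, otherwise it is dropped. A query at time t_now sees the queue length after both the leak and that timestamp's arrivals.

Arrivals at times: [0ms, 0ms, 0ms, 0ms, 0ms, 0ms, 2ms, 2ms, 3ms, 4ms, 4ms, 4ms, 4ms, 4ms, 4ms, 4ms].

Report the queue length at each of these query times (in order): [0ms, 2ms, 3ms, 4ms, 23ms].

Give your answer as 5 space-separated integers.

Answer: 6 4 3 8 0

Derivation:
Queue lengths at query times:
  query t=0ms: backlog = 6
  query t=2ms: backlog = 4
  query t=3ms: backlog = 3
  query t=4ms: backlog = 8
  query t=23ms: backlog = 0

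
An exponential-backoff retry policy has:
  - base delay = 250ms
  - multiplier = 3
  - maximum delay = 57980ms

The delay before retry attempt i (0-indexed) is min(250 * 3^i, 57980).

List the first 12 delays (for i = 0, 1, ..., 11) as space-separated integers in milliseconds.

Answer: 250 750 2250 6750 20250 57980 57980 57980 57980 57980 57980 57980

Derivation:
Computing each delay:
  i=0: min(250*3^0, 57980) = 250
  i=1: min(250*3^1, 57980) = 750
  i=2: min(250*3^2, 57980) = 2250
  i=3: min(250*3^3, 57980) = 6750
  i=4: min(250*3^4, 57980) = 20250
  i=5: min(250*3^5, 57980) = 57980
  i=6: min(250*3^6, 57980) = 57980
  i=7: min(250*3^7, 57980) = 57980
  i=8: min(250*3^8, 57980) = 57980
  i=9: min(250*3^9, 57980) = 57980
  i=10: min(250*3^10, 57980) = 57980
  i=11: min(250*3^11, 57980) = 57980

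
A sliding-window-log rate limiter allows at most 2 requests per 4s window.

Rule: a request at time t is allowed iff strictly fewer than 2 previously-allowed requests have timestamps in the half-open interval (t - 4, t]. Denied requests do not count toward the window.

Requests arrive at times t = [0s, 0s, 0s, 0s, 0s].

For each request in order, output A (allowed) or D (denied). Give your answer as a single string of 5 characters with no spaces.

Tracking allowed requests in the window:
  req#1 t=0s: ALLOW
  req#2 t=0s: ALLOW
  req#3 t=0s: DENY
  req#4 t=0s: DENY
  req#5 t=0s: DENY

Answer: AADDD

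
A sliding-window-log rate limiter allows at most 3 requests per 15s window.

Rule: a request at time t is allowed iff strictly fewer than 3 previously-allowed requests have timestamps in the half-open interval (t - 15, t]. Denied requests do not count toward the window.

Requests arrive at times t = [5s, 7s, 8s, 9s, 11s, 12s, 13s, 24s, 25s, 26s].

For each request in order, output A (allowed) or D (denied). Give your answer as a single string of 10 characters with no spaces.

Answer: AAADDDDAAA

Derivation:
Tracking allowed requests in the window:
  req#1 t=5s: ALLOW
  req#2 t=7s: ALLOW
  req#3 t=8s: ALLOW
  req#4 t=9s: DENY
  req#5 t=11s: DENY
  req#6 t=12s: DENY
  req#7 t=13s: DENY
  req#8 t=24s: ALLOW
  req#9 t=25s: ALLOW
  req#10 t=26s: ALLOW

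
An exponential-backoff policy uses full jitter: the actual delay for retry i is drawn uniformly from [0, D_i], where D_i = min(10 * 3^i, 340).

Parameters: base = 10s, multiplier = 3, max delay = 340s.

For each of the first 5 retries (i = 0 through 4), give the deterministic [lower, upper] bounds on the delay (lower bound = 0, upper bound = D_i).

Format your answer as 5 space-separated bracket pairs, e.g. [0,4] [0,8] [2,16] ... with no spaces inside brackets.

Answer: [0,10] [0,30] [0,90] [0,270] [0,340]

Derivation:
Computing bounds per retry:
  i=0: D_i=min(10*3^0,340)=10, bounds=[0,10]
  i=1: D_i=min(10*3^1,340)=30, bounds=[0,30]
  i=2: D_i=min(10*3^2,340)=90, bounds=[0,90]
  i=3: D_i=min(10*3^3,340)=270, bounds=[0,270]
  i=4: D_i=min(10*3^4,340)=340, bounds=[0,340]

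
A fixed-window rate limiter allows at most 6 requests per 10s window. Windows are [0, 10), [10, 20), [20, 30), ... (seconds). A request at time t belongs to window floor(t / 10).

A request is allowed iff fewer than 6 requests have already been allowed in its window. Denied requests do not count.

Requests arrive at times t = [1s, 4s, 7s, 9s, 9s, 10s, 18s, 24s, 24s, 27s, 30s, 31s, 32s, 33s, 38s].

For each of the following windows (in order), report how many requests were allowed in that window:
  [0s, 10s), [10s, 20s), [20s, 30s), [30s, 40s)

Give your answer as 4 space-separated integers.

Answer: 5 2 3 5

Derivation:
Processing requests:
  req#1 t=1s (window 0): ALLOW
  req#2 t=4s (window 0): ALLOW
  req#3 t=7s (window 0): ALLOW
  req#4 t=9s (window 0): ALLOW
  req#5 t=9s (window 0): ALLOW
  req#6 t=10s (window 1): ALLOW
  req#7 t=18s (window 1): ALLOW
  req#8 t=24s (window 2): ALLOW
  req#9 t=24s (window 2): ALLOW
  req#10 t=27s (window 2): ALLOW
  req#11 t=30s (window 3): ALLOW
  req#12 t=31s (window 3): ALLOW
  req#13 t=32s (window 3): ALLOW
  req#14 t=33s (window 3): ALLOW
  req#15 t=38s (window 3): ALLOW

Allowed counts by window: 5 2 3 5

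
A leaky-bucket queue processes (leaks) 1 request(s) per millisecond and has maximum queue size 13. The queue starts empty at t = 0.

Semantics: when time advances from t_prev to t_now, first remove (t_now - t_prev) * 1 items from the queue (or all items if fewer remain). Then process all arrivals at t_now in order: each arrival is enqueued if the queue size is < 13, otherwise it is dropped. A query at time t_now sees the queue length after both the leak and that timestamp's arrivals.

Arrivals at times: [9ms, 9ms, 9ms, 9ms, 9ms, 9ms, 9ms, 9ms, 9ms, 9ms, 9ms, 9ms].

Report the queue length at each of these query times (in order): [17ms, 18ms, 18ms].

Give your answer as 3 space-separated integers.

Queue lengths at query times:
  query t=17ms: backlog = 4
  query t=18ms: backlog = 3
  query t=18ms: backlog = 3

Answer: 4 3 3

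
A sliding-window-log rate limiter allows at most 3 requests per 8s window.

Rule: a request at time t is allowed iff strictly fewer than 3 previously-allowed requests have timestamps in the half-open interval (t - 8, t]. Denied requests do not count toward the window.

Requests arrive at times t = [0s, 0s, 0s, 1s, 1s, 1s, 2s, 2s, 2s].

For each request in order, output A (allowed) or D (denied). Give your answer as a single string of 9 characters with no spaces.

Tracking allowed requests in the window:
  req#1 t=0s: ALLOW
  req#2 t=0s: ALLOW
  req#3 t=0s: ALLOW
  req#4 t=1s: DENY
  req#5 t=1s: DENY
  req#6 t=1s: DENY
  req#7 t=2s: DENY
  req#8 t=2s: DENY
  req#9 t=2s: DENY

Answer: AAADDDDDD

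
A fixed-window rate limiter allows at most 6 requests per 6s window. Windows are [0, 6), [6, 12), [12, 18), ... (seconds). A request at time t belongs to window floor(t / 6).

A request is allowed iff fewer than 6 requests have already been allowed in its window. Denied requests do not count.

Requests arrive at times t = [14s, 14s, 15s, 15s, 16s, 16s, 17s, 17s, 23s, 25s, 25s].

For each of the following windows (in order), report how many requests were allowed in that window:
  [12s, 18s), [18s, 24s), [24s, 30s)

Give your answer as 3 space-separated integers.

Answer: 6 1 2

Derivation:
Processing requests:
  req#1 t=14s (window 2): ALLOW
  req#2 t=14s (window 2): ALLOW
  req#3 t=15s (window 2): ALLOW
  req#4 t=15s (window 2): ALLOW
  req#5 t=16s (window 2): ALLOW
  req#6 t=16s (window 2): ALLOW
  req#7 t=17s (window 2): DENY
  req#8 t=17s (window 2): DENY
  req#9 t=23s (window 3): ALLOW
  req#10 t=25s (window 4): ALLOW
  req#11 t=25s (window 4): ALLOW

Allowed counts by window: 6 1 2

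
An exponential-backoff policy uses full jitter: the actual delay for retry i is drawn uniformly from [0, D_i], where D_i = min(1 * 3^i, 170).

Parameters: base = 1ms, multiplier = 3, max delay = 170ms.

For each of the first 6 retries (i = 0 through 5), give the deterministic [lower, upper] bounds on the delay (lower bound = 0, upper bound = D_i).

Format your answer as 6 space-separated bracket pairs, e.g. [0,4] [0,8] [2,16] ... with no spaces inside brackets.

Computing bounds per retry:
  i=0: D_i=min(1*3^0,170)=1, bounds=[0,1]
  i=1: D_i=min(1*3^1,170)=3, bounds=[0,3]
  i=2: D_i=min(1*3^2,170)=9, bounds=[0,9]
  i=3: D_i=min(1*3^3,170)=27, bounds=[0,27]
  i=4: D_i=min(1*3^4,170)=81, bounds=[0,81]
  i=5: D_i=min(1*3^5,170)=170, bounds=[0,170]

Answer: [0,1] [0,3] [0,9] [0,27] [0,81] [0,170]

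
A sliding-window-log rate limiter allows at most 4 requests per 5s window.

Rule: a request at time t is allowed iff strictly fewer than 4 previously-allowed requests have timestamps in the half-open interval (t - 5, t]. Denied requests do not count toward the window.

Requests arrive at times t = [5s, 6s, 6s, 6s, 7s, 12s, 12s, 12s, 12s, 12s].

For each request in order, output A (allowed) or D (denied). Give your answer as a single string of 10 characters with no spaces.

Answer: AAAADAAAAD

Derivation:
Tracking allowed requests in the window:
  req#1 t=5s: ALLOW
  req#2 t=6s: ALLOW
  req#3 t=6s: ALLOW
  req#4 t=6s: ALLOW
  req#5 t=7s: DENY
  req#6 t=12s: ALLOW
  req#7 t=12s: ALLOW
  req#8 t=12s: ALLOW
  req#9 t=12s: ALLOW
  req#10 t=12s: DENY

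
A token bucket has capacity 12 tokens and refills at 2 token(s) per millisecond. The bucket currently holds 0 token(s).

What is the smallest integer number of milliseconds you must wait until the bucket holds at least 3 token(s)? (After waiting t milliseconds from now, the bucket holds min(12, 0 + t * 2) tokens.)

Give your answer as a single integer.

Need 0 + t * 2 >= 3, so t >= 3/2.
Smallest integer t = ceil(3/2) = 2.

Answer: 2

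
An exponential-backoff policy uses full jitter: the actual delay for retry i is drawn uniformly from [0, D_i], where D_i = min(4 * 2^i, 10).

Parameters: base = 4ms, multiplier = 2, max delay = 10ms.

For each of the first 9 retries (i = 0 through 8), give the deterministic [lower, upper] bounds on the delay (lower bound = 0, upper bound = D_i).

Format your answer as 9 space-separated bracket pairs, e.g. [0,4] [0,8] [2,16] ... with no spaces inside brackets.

Answer: [0,4] [0,8] [0,10] [0,10] [0,10] [0,10] [0,10] [0,10] [0,10]

Derivation:
Computing bounds per retry:
  i=0: D_i=min(4*2^0,10)=4, bounds=[0,4]
  i=1: D_i=min(4*2^1,10)=8, bounds=[0,8]
  i=2: D_i=min(4*2^2,10)=10, bounds=[0,10]
  i=3: D_i=min(4*2^3,10)=10, bounds=[0,10]
  i=4: D_i=min(4*2^4,10)=10, bounds=[0,10]
  i=5: D_i=min(4*2^5,10)=10, bounds=[0,10]
  i=6: D_i=min(4*2^6,10)=10, bounds=[0,10]
  i=7: D_i=min(4*2^7,10)=10, bounds=[0,10]
  i=8: D_i=min(4*2^8,10)=10, bounds=[0,10]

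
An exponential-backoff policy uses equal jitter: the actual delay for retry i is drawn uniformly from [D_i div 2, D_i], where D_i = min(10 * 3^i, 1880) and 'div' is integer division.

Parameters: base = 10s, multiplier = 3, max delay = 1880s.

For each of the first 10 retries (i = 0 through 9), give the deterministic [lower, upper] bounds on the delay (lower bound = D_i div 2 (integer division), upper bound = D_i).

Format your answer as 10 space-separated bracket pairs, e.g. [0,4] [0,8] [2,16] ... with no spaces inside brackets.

Computing bounds per retry:
  i=0: D_i=min(10*3^0,1880)=10, bounds=[5,10]
  i=1: D_i=min(10*3^1,1880)=30, bounds=[15,30]
  i=2: D_i=min(10*3^2,1880)=90, bounds=[45,90]
  i=3: D_i=min(10*3^3,1880)=270, bounds=[135,270]
  i=4: D_i=min(10*3^4,1880)=810, bounds=[405,810]
  i=5: D_i=min(10*3^5,1880)=1880, bounds=[940,1880]
  i=6: D_i=min(10*3^6,1880)=1880, bounds=[940,1880]
  i=7: D_i=min(10*3^7,1880)=1880, bounds=[940,1880]
  i=8: D_i=min(10*3^8,1880)=1880, bounds=[940,1880]
  i=9: D_i=min(10*3^9,1880)=1880, bounds=[940,1880]

Answer: [5,10] [15,30] [45,90] [135,270] [405,810] [940,1880] [940,1880] [940,1880] [940,1880] [940,1880]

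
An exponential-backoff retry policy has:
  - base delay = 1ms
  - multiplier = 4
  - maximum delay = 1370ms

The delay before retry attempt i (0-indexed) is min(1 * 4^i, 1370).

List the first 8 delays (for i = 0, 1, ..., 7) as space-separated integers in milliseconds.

Answer: 1 4 16 64 256 1024 1370 1370

Derivation:
Computing each delay:
  i=0: min(1*4^0, 1370) = 1
  i=1: min(1*4^1, 1370) = 4
  i=2: min(1*4^2, 1370) = 16
  i=3: min(1*4^3, 1370) = 64
  i=4: min(1*4^4, 1370) = 256
  i=5: min(1*4^5, 1370) = 1024
  i=6: min(1*4^6, 1370) = 1370
  i=7: min(1*4^7, 1370) = 1370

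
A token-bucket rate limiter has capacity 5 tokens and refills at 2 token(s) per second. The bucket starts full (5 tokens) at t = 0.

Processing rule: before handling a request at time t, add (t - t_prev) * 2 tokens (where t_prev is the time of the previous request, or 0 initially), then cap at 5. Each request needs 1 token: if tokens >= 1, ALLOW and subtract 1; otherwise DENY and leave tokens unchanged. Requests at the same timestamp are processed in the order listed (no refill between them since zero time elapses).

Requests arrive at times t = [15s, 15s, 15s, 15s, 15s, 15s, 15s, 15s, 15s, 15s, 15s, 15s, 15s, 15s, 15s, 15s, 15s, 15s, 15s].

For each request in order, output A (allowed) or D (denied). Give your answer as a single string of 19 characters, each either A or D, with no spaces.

Answer: AAAAADDDDDDDDDDDDDD

Derivation:
Simulating step by step:
  req#1 t=15s: ALLOW
  req#2 t=15s: ALLOW
  req#3 t=15s: ALLOW
  req#4 t=15s: ALLOW
  req#5 t=15s: ALLOW
  req#6 t=15s: DENY
  req#7 t=15s: DENY
  req#8 t=15s: DENY
  req#9 t=15s: DENY
  req#10 t=15s: DENY
  req#11 t=15s: DENY
  req#12 t=15s: DENY
  req#13 t=15s: DENY
  req#14 t=15s: DENY
  req#15 t=15s: DENY
  req#16 t=15s: DENY
  req#17 t=15s: DENY
  req#18 t=15s: DENY
  req#19 t=15s: DENY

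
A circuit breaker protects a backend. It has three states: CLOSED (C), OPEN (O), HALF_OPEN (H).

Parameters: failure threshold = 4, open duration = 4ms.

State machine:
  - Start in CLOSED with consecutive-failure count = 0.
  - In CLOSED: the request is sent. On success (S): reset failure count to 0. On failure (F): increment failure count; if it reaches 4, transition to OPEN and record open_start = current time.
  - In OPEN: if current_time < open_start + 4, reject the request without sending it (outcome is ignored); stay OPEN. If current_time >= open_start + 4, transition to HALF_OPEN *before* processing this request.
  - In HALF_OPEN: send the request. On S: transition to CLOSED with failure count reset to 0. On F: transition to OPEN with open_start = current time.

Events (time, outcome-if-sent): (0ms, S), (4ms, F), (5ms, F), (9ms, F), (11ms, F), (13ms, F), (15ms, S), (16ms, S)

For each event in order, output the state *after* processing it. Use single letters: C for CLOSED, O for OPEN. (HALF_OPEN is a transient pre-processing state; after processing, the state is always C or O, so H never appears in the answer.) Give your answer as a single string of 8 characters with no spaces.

Answer: CCCCOOCC

Derivation:
State after each event:
  event#1 t=0ms outcome=S: state=CLOSED
  event#2 t=4ms outcome=F: state=CLOSED
  event#3 t=5ms outcome=F: state=CLOSED
  event#4 t=9ms outcome=F: state=CLOSED
  event#5 t=11ms outcome=F: state=OPEN
  event#6 t=13ms outcome=F: state=OPEN
  event#7 t=15ms outcome=S: state=CLOSED
  event#8 t=16ms outcome=S: state=CLOSED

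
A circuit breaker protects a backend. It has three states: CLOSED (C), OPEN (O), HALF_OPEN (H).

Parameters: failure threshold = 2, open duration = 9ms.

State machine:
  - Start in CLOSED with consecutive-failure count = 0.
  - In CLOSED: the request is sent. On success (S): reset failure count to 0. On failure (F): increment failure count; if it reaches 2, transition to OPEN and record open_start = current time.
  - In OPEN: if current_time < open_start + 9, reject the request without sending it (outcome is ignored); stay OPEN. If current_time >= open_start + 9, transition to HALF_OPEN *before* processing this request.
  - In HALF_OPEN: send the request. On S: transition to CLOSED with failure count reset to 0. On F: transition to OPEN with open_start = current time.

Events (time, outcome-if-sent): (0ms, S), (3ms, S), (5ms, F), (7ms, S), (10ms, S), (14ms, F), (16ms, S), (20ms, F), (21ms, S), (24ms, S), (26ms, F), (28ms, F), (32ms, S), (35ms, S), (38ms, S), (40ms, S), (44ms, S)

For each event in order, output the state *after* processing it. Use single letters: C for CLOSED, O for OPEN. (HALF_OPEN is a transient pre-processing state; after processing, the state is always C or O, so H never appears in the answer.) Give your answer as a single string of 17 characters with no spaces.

State after each event:
  event#1 t=0ms outcome=S: state=CLOSED
  event#2 t=3ms outcome=S: state=CLOSED
  event#3 t=5ms outcome=F: state=CLOSED
  event#4 t=7ms outcome=S: state=CLOSED
  event#5 t=10ms outcome=S: state=CLOSED
  event#6 t=14ms outcome=F: state=CLOSED
  event#7 t=16ms outcome=S: state=CLOSED
  event#8 t=20ms outcome=F: state=CLOSED
  event#9 t=21ms outcome=S: state=CLOSED
  event#10 t=24ms outcome=S: state=CLOSED
  event#11 t=26ms outcome=F: state=CLOSED
  event#12 t=28ms outcome=F: state=OPEN
  event#13 t=32ms outcome=S: state=OPEN
  event#14 t=35ms outcome=S: state=OPEN
  event#15 t=38ms outcome=S: state=CLOSED
  event#16 t=40ms outcome=S: state=CLOSED
  event#17 t=44ms outcome=S: state=CLOSED

Answer: CCCCCCCCCCCOOOCCC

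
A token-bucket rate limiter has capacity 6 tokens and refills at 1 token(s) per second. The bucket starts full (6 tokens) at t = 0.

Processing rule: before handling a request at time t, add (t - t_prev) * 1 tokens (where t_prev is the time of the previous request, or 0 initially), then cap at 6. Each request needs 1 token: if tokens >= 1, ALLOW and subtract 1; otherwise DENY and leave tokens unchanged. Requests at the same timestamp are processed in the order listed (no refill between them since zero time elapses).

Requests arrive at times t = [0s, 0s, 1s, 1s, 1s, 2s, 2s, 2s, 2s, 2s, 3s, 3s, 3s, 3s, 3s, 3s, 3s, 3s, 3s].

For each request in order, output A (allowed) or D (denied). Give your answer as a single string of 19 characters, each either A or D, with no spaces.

Simulating step by step:
  req#1 t=0s: ALLOW
  req#2 t=0s: ALLOW
  req#3 t=1s: ALLOW
  req#4 t=1s: ALLOW
  req#5 t=1s: ALLOW
  req#6 t=2s: ALLOW
  req#7 t=2s: ALLOW
  req#8 t=2s: ALLOW
  req#9 t=2s: DENY
  req#10 t=2s: DENY
  req#11 t=3s: ALLOW
  req#12 t=3s: DENY
  req#13 t=3s: DENY
  req#14 t=3s: DENY
  req#15 t=3s: DENY
  req#16 t=3s: DENY
  req#17 t=3s: DENY
  req#18 t=3s: DENY
  req#19 t=3s: DENY

Answer: AAAAAAAADDADDDDDDDD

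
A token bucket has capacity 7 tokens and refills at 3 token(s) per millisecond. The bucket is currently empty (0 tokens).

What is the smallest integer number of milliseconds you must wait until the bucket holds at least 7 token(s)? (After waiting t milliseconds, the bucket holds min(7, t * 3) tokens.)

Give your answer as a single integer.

Answer: 3

Derivation:
Need t * 3 >= 7, so t >= 7/3.
Smallest integer t = ceil(7/3) = 3.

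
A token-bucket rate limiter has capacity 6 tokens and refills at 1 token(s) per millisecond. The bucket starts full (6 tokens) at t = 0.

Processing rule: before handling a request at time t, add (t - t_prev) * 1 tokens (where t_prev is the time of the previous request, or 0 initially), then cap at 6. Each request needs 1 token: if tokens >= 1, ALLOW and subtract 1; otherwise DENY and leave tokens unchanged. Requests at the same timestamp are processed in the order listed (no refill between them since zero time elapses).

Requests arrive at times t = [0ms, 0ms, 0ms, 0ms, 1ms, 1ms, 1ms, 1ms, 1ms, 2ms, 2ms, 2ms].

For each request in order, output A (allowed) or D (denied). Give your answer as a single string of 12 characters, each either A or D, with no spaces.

Simulating step by step:
  req#1 t=0ms: ALLOW
  req#2 t=0ms: ALLOW
  req#3 t=0ms: ALLOW
  req#4 t=0ms: ALLOW
  req#5 t=1ms: ALLOW
  req#6 t=1ms: ALLOW
  req#7 t=1ms: ALLOW
  req#8 t=1ms: DENY
  req#9 t=1ms: DENY
  req#10 t=2ms: ALLOW
  req#11 t=2ms: DENY
  req#12 t=2ms: DENY

Answer: AAAAAAADDADD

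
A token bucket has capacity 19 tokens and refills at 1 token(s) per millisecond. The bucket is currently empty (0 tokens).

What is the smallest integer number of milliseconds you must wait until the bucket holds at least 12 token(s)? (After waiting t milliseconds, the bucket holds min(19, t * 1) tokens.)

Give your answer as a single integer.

Answer: 12

Derivation:
Need t * 1 >= 12, so t >= 12/1.
Smallest integer t = ceil(12/1) = 12.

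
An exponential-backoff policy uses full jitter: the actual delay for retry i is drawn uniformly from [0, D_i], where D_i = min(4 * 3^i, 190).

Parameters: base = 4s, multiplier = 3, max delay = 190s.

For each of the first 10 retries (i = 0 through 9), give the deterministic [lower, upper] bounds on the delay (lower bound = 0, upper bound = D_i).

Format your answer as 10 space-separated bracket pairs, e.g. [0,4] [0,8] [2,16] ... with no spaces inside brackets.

Answer: [0,4] [0,12] [0,36] [0,108] [0,190] [0,190] [0,190] [0,190] [0,190] [0,190]

Derivation:
Computing bounds per retry:
  i=0: D_i=min(4*3^0,190)=4, bounds=[0,4]
  i=1: D_i=min(4*3^1,190)=12, bounds=[0,12]
  i=2: D_i=min(4*3^2,190)=36, bounds=[0,36]
  i=3: D_i=min(4*3^3,190)=108, bounds=[0,108]
  i=4: D_i=min(4*3^4,190)=190, bounds=[0,190]
  i=5: D_i=min(4*3^5,190)=190, bounds=[0,190]
  i=6: D_i=min(4*3^6,190)=190, bounds=[0,190]
  i=7: D_i=min(4*3^7,190)=190, bounds=[0,190]
  i=8: D_i=min(4*3^8,190)=190, bounds=[0,190]
  i=9: D_i=min(4*3^9,190)=190, bounds=[0,190]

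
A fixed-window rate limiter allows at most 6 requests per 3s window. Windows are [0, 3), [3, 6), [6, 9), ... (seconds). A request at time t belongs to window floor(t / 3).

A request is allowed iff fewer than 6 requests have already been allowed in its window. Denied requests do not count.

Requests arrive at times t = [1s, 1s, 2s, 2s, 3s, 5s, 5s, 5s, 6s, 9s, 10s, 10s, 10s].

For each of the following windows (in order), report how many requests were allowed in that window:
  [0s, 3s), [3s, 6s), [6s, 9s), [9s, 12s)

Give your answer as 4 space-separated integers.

Answer: 4 4 1 4

Derivation:
Processing requests:
  req#1 t=1s (window 0): ALLOW
  req#2 t=1s (window 0): ALLOW
  req#3 t=2s (window 0): ALLOW
  req#4 t=2s (window 0): ALLOW
  req#5 t=3s (window 1): ALLOW
  req#6 t=5s (window 1): ALLOW
  req#7 t=5s (window 1): ALLOW
  req#8 t=5s (window 1): ALLOW
  req#9 t=6s (window 2): ALLOW
  req#10 t=9s (window 3): ALLOW
  req#11 t=10s (window 3): ALLOW
  req#12 t=10s (window 3): ALLOW
  req#13 t=10s (window 3): ALLOW

Allowed counts by window: 4 4 1 4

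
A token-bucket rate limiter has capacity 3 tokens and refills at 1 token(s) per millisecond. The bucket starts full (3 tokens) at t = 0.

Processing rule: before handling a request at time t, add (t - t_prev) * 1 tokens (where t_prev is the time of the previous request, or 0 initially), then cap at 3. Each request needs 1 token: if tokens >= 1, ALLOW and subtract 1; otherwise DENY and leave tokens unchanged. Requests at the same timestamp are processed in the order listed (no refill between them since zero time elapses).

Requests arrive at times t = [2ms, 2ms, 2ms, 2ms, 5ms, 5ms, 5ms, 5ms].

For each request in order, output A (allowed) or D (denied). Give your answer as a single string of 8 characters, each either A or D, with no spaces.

Answer: AAADAAAD

Derivation:
Simulating step by step:
  req#1 t=2ms: ALLOW
  req#2 t=2ms: ALLOW
  req#3 t=2ms: ALLOW
  req#4 t=2ms: DENY
  req#5 t=5ms: ALLOW
  req#6 t=5ms: ALLOW
  req#7 t=5ms: ALLOW
  req#8 t=5ms: DENY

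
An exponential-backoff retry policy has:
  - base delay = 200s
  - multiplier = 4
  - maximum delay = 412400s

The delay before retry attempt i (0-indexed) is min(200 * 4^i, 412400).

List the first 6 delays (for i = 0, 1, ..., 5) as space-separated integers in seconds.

Answer: 200 800 3200 12800 51200 204800

Derivation:
Computing each delay:
  i=0: min(200*4^0, 412400) = 200
  i=1: min(200*4^1, 412400) = 800
  i=2: min(200*4^2, 412400) = 3200
  i=3: min(200*4^3, 412400) = 12800
  i=4: min(200*4^4, 412400) = 51200
  i=5: min(200*4^5, 412400) = 204800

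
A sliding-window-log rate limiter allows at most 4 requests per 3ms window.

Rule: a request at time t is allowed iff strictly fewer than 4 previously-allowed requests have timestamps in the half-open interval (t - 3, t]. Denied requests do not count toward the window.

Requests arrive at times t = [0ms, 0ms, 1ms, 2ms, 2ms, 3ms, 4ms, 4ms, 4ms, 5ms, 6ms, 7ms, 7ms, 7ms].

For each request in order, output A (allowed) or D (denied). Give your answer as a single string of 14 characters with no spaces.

Answer: AAAADAAADAAAAD

Derivation:
Tracking allowed requests in the window:
  req#1 t=0ms: ALLOW
  req#2 t=0ms: ALLOW
  req#3 t=1ms: ALLOW
  req#4 t=2ms: ALLOW
  req#5 t=2ms: DENY
  req#6 t=3ms: ALLOW
  req#7 t=4ms: ALLOW
  req#8 t=4ms: ALLOW
  req#9 t=4ms: DENY
  req#10 t=5ms: ALLOW
  req#11 t=6ms: ALLOW
  req#12 t=7ms: ALLOW
  req#13 t=7ms: ALLOW
  req#14 t=7ms: DENY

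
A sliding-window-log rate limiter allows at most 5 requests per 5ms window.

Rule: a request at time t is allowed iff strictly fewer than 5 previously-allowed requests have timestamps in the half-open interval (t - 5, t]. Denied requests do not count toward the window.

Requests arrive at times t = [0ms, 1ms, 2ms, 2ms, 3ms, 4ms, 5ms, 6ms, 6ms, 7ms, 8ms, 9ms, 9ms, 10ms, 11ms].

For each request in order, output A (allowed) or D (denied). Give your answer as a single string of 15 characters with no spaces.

Tracking allowed requests in the window:
  req#1 t=0ms: ALLOW
  req#2 t=1ms: ALLOW
  req#3 t=2ms: ALLOW
  req#4 t=2ms: ALLOW
  req#5 t=3ms: ALLOW
  req#6 t=4ms: DENY
  req#7 t=5ms: ALLOW
  req#8 t=6ms: ALLOW
  req#9 t=6ms: DENY
  req#10 t=7ms: ALLOW
  req#11 t=8ms: ALLOW
  req#12 t=9ms: ALLOW
  req#13 t=9ms: DENY
  req#14 t=10ms: ALLOW
  req#15 t=11ms: ALLOW

Answer: AAAAADAADAAADAA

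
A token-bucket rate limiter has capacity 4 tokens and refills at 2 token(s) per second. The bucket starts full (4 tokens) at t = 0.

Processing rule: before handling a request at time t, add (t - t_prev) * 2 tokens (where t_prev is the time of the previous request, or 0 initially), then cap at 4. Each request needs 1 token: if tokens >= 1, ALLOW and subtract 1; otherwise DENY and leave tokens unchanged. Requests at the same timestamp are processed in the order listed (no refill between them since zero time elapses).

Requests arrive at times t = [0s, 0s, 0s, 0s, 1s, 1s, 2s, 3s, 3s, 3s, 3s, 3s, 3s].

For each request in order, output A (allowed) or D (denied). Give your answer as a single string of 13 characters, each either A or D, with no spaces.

Simulating step by step:
  req#1 t=0s: ALLOW
  req#2 t=0s: ALLOW
  req#3 t=0s: ALLOW
  req#4 t=0s: ALLOW
  req#5 t=1s: ALLOW
  req#6 t=1s: ALLOW
  req#7 t=2s: ALLOW
  req#8 t=3s: ALLOW
  req#9 t=3s: ALLOW
  req#10 t=3s: ALLOW
  req#11 t=3s: DENY
  req#12 t=3s: DENY
  req#13 t=3s: DENY

Answer: AAAAAAAAAADDD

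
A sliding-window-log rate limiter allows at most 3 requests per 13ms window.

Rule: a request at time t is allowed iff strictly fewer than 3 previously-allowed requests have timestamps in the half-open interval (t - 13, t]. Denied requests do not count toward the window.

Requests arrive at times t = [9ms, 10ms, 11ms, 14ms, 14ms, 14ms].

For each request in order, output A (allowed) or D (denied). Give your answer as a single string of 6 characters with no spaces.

Answer: AAADDD

Derivation:
Tracking allowed requests in the window:
  req#1 t=9ms: ALLOW
  req#2 t=10ms: ALLOW
  req#3 t=11ms: ALLOW
  req#4 t=14ms: DENY
  req#5 t=14ms: DENY
  req#6 t=14ms: DENY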